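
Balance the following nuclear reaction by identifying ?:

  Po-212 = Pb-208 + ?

Conserve mass number: 212 = 208 + A, so A = 4.
Conserve atomic number: 84 = 82 + Z, so Z = 2.
A = 4 and Z = 2 is He-4 — an alpha particle.

alpha particle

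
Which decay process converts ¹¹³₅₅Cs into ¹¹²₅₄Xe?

ΔA = 112 − 113 = -1; ΔZ = 54 − 55 = -1.
A drops by 1 and Z drops by 1 — a proton was emitted.

proton emission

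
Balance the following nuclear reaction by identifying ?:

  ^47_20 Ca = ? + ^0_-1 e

Conserve mass number: 47 = A + 0, so A = 47.
Conserve atomic number: 20 = Z − 1, so Z = 21.
Z = 21 is scandium, so the species is ^47_21 Sc.

Sc-47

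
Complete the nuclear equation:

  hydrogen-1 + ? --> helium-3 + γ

Conserve mass number: 1 + A = 3 + 0, so A = 2.
Conserve atomic number: 1 + Z = 2 + 0, so Z = 1.
A = 2 and Z = 1 is hydrogen-2 — a deuteron.

deuteron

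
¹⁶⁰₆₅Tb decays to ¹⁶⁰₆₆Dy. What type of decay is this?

ΔA = 160 − 160 = 0; ΔZ = 66 − 65 = +1.
A is unchanged and Z rises by 1 — a neutron has become a proton (β⁻ decay).

beta-minus decay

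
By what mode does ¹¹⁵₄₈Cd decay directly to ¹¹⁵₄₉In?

ΔA = 115 − 115 = 0; ΔZ = 49 − 48 = +1.
A is unchanged and Z rises by 1 — a neutron has become a proton (β⁻ decay).

beta-minus decay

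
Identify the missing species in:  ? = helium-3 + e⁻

Conserve mass number: A = 3 + 0, so A = 3.
Conserve atomic number: Z = 2 − 1, so Z = 1.
A = 3 and Z = 1 is hydrogen-3 — a triton.

H-3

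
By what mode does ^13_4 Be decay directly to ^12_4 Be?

neutron emission

ΔA = 12 − 13 = -1; ΔZ = 4 − 4 = +0.
A drops by 1 with Z unchanged — a neutron was emitted.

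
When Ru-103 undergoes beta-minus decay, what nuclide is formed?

Rh-103

Beta-minus decay: mass number changes by +0, atomic number by +1.
A: 103 = 103; Z: 44 + 1 = 45.
Z = 45 is rhodium, so the daughter is Rh-103.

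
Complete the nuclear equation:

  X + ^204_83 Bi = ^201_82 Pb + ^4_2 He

Conserve mass number: A + 204 = 201 + 4, so A = 1.
Conserve atomic number: Z + 83 = 82 + 2, so Z = 1.
A = 1 and Z = 1 is ^1_1 H — a proton.

proton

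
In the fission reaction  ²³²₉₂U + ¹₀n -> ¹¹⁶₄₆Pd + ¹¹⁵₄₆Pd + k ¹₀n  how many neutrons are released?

2

Conserve mass number: 233 = 116 + 115 + k, so k = 233 − 231 = 2.
Check atomic number: 92 = 46 + 46 + 0 = 92. ✓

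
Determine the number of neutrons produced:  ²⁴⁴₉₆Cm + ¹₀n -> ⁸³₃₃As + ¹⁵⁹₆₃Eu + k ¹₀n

3

Conserve mass number: 245 = 83 + 159 + k, so k = 245 − 242 = 3.
Check atomic number: 96 = 33 + 63 + 0 = 96. ✓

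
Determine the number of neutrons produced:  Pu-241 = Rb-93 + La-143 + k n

Conserve mass number: 241 = 93 + 143 + k, so k = 241 − 236 = 5.
Check atomic number: 94 = 37 + 57 + 0 = 94. ✓

5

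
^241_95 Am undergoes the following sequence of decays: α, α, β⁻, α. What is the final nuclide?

Th-229

Start: (A, Z) = (241, 95).
After α: (237, 93).
After α: (233, 91).
After β⁻: (233, 92).
After α: (229, 90).
Z = 90 is thorium.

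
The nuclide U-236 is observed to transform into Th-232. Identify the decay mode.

ΔA = 232 − 236 = -4; ΔZ = 90 − 92 = -2.
A drops by 4 and Z drops by 2 — the signature of alpha emission.

alpha decay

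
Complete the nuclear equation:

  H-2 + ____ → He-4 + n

Conserve mass number: 2 + A = 4 + 1, so A = 3.
Conserve atomic number: 1 + Z = 2 + 0, so Z = 1.
A = 3 and Z = 1 is H-3 — a triton.

triton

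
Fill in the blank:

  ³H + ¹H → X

Conserve mass number: 3 + 1 = A, so A = 4.
Conserve atomic number: 1 + 1 = Z, so Z = 2.
A = 4 and Z = 2 is ⁴He — an alpha particle.

He-4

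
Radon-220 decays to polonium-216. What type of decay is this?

alpha decay

ΔA = 216 − 220 = -4; ΔZ = 84 − 86 = -2.
A drops by 4 and Z drops by 2 — the signature of alpha emission.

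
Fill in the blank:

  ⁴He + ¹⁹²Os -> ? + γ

Conserve mass number: 4 + 192 = A + 0, so A = 196.
Conserve atomic number: 2 + 76 = Z + 0, so Z = 78.
Z = 78 is platinum, so the species is ¹⁹⁶Pt.

Pt-196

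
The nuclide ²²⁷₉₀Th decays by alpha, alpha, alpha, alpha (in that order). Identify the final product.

Start: (A, Z) = (227, 90).
After α: (223, 88).
After α: (219, 86).
After α: (215, 84).
After α: (211, 82).
Z = 82 is lead.

Pb-211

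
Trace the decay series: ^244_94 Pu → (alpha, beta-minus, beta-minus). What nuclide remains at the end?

Pu-240

Start: (A, Z) = (244, 94).
After α: (240, 92).
After β⁻: (240, 93).
After β⁻: (240, 94).
Z = 94 is plutonium.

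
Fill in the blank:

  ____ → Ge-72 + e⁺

As-72

Conserve mass number: A = 72 + 0, so A = 72.
Conserve atomic number: Z = 32 + 1, so Z = 33.
Z = 33 is arsenic, so the species is As-72.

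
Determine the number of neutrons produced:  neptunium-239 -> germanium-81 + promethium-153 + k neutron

Conserve mass number: 239 = 81 + 153 + k, so k = 239 − 234 = 5.
Check atomic number: 93 = 32 + 61 + 0 = 93. ✓

5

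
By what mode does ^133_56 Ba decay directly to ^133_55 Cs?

beta-plus decay or electron capture

ΔA = 133 − 133 = 0; ΔZ = 55 − 56 = -1.
A is unchanged and Z drops by 1 — a proton has become a neutron (β⁺ emission or electron capture).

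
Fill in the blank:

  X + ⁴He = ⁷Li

Conserve mass number: A + 4 = 7, so A = 3.
Conserve atomic number: Z + 2 = 3, so Z = 1.
A = 3 and Z = 1 is ³H — a triton.

triton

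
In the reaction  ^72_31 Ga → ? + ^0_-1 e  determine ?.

Conserve mass number: 72 = A + 0, so A = 72.
Conserve atomic number: 31 = Z − 1, so Z = 32.
Z = 32 is germanium, so the species is ^72_32 Ge.

Ge-72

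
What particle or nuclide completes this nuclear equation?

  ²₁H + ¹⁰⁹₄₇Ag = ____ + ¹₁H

Conserve mass number: 2 + 109 = A + 1, so A = 110.
Conserve atomic number: 1 + 47 = Z + 1, so Z = 47.
Z = 47 is silver, so the species is ¹¹⁰₄₇Ag.

Ag-110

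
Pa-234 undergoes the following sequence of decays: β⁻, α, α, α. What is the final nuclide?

Start: (A, Z) = (234, 91).
After β⁻: (234, 92).
After α: (230, 90).
After α: (226, 88).
After α: (222, 86).
Z = 86 is radon.

Rn-222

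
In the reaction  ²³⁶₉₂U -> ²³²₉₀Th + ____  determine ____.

alpha particle

Conserve mass number: 236 = 232 + A, so A = 4.
Conserve atomic number: 92 = 90 + Z, so Z = 2.
A = 4 and Z = 2 is ⁴₂He — an alpha particle.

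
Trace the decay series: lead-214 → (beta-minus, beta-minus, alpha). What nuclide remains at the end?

Pb-210

Start: (A, Z) = (214, 82).
After β⁻: (214, 83).
After β⁻: (214, 84).
After α: (210, 82).
Z = 82 is lead.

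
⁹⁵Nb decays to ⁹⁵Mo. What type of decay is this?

beta-minus decay

ΔA = 95 − 95 = 0; ΔZ = 42 − 41 = +1.
A is unchanged and Z rises by 1 — a neutron has become a proton (β⁻ decay).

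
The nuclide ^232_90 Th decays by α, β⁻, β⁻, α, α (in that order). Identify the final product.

Start: (A, Z) = (232, 90).
After α: (228, 88).
After β⁻: (228, 89).
After β⁻: (228, 90).
After α: (224, 88).
After α: (220, 86).
Z = 86 is radon.

Rn-220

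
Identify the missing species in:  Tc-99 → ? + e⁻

Conserve mass number: 99 = A + 0, so A = 99.
Conserve atomic number: 43 = Z − 1, so Z = 44.
Z = 44 is ruthenium, so the species is Ru-99.

Ru-99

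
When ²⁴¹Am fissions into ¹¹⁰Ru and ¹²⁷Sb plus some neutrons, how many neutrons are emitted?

Conserve mass number: 241 = 110 + 127 + k, so k = 241 − 237 = 4.
Check atomic number: 95 = 44 + 51 + 0 = 95. ✓

4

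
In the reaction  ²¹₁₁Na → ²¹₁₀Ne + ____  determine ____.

positron

Conserve mass number: 21 = 21 + A, so A = 0.
Conserve atomic number: 11 = 10 + Z, so Z = 1.
A = 0 and Z = 1 is ⁰₁e — a positron.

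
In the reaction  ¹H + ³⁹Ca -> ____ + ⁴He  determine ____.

K-36

Conserve mass number: 1 + 39 = A + 4, so A = 36.
Conserve atomic number: 1 + 20 = Z + 2, so Z = 19.
Z = 19 is potassium, so the species is ³⁶K.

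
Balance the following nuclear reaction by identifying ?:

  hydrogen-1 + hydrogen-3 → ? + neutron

Conserve mass number: 1 + 3 = A + 1, so A = 3.
Conserve atomic number: 1 + 1 = Z + 0, so Z = 2.
Z = 2 is helium, so the species is helium-3.

He-3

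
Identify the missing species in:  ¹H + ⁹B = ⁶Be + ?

alpha particle

Conserve mass number: 1 + 9 = 6 + A, so A = 4.
Conserve atomic number: 1 + 5 = 4 + Z, so Z = 2.
A = 4 and Z = 2 is ⁴He — an alpha particle.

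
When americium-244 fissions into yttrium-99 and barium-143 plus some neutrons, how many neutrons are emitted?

Conserve mass number: 244 = 99 + 143 + k, so k = 244 − 242 = 2.
Check atomic number: 95 = 39 + 56 + 0 = 95. ✓

2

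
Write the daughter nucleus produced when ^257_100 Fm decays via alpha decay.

Alpha decay: mass number changes by -4, atomic number by -2.
A: 257 − 4 = 253; Z: 100 − 2 = 98.
Z = 98 is californium, so the daughter is ^253_98 Cf.

Cf-253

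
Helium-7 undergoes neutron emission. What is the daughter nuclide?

Neutron emission: mass number changes by -1, atomic number by +0.
A: 7 − 1 = 6; Z: 2 = 2.
Z = 2 is helium, so the daughter is helium-6.

He-6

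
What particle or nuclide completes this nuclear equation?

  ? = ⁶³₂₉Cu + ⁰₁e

Conserve mass number: A = 63 + 0, so A = 63.
Conserve atomic number: Z = 29 + 1, so Z = 30.
Z = 30 is zinc, so the species is ⁶³₃₀Zn.

Zn-63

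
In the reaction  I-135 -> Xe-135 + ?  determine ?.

Conserve mass number: 135 = 135 + A, so A = 0.
Conserve atomic number: 53 = 54 + Z, so Z = -1.
A = 0 and Z = -1 is e⁻ — a beta-minus particle.

beta-minus particle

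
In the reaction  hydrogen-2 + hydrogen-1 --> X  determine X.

Conserve mass number: 2 + 1 = A, so A = 3.
Conserve atomic number: 1 + 1 = Z, so Z = 2.
Z = 2 is helium, so the species is helium-3.

He-3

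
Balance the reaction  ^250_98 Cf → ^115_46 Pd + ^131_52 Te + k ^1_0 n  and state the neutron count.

Conserve mass number: 250 = 115 + 131 + k, so k = 250 − 246 = 4.
Check atomic number: 98 = 46 + 52 + 0 = 98. ✓

4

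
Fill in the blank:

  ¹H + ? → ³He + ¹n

triton

Conserve mass number: 1 + A = 3 + 1, so A = 3.
Conserve atomic number: 1 + Z = 2 + 0, so Z = 1.
A = 3 and Z = 1 is ³H — a triton.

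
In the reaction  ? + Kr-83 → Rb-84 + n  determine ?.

deuteron

Conserve mass number: A + 83 = 84 + 1, so A = 2.
Conserve atomic number: Z + 36 = 37 + 0, so Z = 1.
A = 2 and Z = 1 is H-2 — a deuteron.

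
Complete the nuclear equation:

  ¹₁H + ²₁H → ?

Conserve mass number: 1 + 2 = A, so A = 3.
Conserve atomic number: 1 + 1 = Z, so Z = 2.
Z = 2 is helium, so the species is ³₂He.

He-3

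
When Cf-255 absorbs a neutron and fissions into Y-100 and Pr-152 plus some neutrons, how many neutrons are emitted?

4

Conserve mass number: 256 = 100 + 152 + k, so k = 256 − 252 = 4.
Check atomic number: 98 = 39 + 59 + 0 = 98. ✓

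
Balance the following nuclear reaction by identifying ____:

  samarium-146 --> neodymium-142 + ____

alpha particle

Conserve mass number: 146 = 142 + A, so A = 4.
Conserve atomic number: 62 = 60 + Z, so Z = 2.
A = 4 and Z = 2 is helium-4 — an alpha particle.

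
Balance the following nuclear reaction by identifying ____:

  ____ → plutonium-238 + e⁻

Conserve mass number: A = 238 + 0, so A = 238.
Conserve atomic number: Z = 94 − 1, so Z = 93.
Z = 93 is neptunium, so the species is neptunium-238.

Np-238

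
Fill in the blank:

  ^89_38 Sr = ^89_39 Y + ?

Conserve mass number: 89 = 89 + A, so A = 0.
Conserve atomic number: 38 = 39 + Z, so Z = -1.
A = 0 and Z = -1 is ^0_-1 e — a beta-minus particle.

beta-minus particle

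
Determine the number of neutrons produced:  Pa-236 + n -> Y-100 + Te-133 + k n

Conserve mass number: 237 = 100 + 133 + k, so k = 237 − 233 = 4.
Check atomic number: 91 = 39 + 52 + 0 = 91. ✓

4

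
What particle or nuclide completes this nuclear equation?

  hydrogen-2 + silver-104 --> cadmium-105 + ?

Conserve mass number: 2 + 104 = 105 + A, so A = 1.
Conserve atomic number: 1 + 47 = 48 + Z, so Z = 0.
A = 1 and Z = 0 is neutron — a neutron.

neutron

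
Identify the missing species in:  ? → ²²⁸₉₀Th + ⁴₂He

Conserve mass number: A = 228 + 4, so A = 232.
Conserve atomic number: Z = 90 + 2, so Z = 92.
Z = 92 is uranium, so the species is ²³²₉₂U.

U-232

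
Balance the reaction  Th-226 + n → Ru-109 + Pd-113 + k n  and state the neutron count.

5

Conserve mass number: 227 = 109 + 113 + k, so k = 227 − 222 = 5.
Check atomic number: 90 = 44 + 46 + 0 = 90. ✓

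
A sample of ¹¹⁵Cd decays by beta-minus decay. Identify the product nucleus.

In-115

Beta-minus decay: mass number changes by +0, atomic number by +1.
A: 115 = 115; Z: 48 + 1 = 49.
Z = 49 is indium, so the daughter is ¹¹⁵In.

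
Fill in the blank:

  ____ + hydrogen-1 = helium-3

deuteron

Conserve mass number: A + 1 = 3, so A = 2.
Conserve atomic number: Z + 1 = 2, so Z = 1.
A = 2 and Z = 1 is hydrogen-2 — a deuteron.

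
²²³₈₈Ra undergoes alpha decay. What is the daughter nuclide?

Rn-219

Alpha decay: mass number changes by -4, atomic number by -2.
A: 223 − 4 = 219; Z: 88 − 2 = 86.
Z = 86 is radon, so the daughter is ²¹⁹₈₆Rn.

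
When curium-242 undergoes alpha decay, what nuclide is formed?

Pu-238

Alpha decay: mass number changes by -4, atomic number by -2.
A: 242 − 4 = 238; Z: 96 − 2 = 94.
Z = 94 is plutonium, so the daughter is plutonium-238.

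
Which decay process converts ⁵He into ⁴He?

ΔA = 4 − 5 = -1; ΔZ = 2 − 2 = +0.
A drops by 1 with Z unchanged — a neutron was emitted.

neutron emission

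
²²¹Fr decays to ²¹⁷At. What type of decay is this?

ΔA = 217 − 221 = -4; ΔZ = 85 − 87 = -2.
A drops by 4 and Z drops by 2 — the signature of alpha emission.

alpha decay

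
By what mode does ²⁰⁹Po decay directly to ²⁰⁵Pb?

ΔA = 205 − 209 = -4; ΔZ = 82 − 84 = -2.
A drops by 4 and Z drops by 2 — the signature of alpha emission.

alpha decay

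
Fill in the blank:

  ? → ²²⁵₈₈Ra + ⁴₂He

Conserve mass number: A = 225 + 4, so A = 229.
Conserve atomic number: Z = 88 + 2, so Z = 90.
Z = 90 is thorium, so the species is ²²⁹₉₀Th.

Th-229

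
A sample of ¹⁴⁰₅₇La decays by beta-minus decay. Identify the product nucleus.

Beta-minus decay: mass number changes by +0, atomic number by +1.
A: 140 = 140; Z: 57 + 1 = 58.
Z = 58 is cerium, so the daughter is ¹⁴⁰₅₈Ce.

Ce-140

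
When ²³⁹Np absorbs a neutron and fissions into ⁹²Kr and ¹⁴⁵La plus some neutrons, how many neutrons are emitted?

3

Conserve mass number: 240 = 92 + 145 + k, so k = 240 − 237 = 3.
Check atomic number: 93 = 36 + 57 + 0 = 93. ✓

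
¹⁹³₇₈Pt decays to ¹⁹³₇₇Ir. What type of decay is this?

beta-plus decay or electron capture

ΔA = 193 − 193 = 0; ΔZ = 77 − 78 = -1.
A is unchanged and Z drops by 1 — a proton has become a neutron (β⁺ emission or electron capture).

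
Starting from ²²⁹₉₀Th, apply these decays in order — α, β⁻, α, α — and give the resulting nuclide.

At-217

Start: (A, Z) = (229, 90).
After α: (225, 88).
After β⁻: (225, 89).
After α: (221, 87).
After α: (217, 85).
Z = 85 is astatine.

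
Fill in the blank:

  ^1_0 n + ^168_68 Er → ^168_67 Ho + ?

Conserve mass number: 1 + 168 = 168 + A, so A = 1.
Conserve atomic number: 0 + 68 = 67 + Z, so Z = 1.
A = 1 and Z = 1 is ^1_1 H — a proton.

proton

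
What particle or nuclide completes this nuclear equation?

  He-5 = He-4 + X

neutron

Conserve mass number: 5 = 4 + A, so A = 1.
Conserve atomic number: 2 = 2 + Z, so Z = 0.
A = 1 and Z = 0 is n — a neutron.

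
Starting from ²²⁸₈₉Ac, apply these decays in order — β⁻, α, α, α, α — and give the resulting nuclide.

Pb-212

Start: (A, Z) = (228, 89).
After β⁻: (228, 90).
After α: (224, 88).
After α: (220, 86).
After α: (216, 84).
After α: (212, 82).
Z = 82 is lead.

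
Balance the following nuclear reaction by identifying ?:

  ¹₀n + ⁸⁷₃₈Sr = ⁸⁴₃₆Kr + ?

Conserve mass number: 1 + 87 = 84 + A, so A = 4.
Conserve atomic number: 0 + 38 = 36 + Z, so Z = 2.
A = 4 and Z = 2 is ⁴₂He — an alpha particle.

alpha particle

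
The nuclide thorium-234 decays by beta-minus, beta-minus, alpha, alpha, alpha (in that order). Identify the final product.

Start: (A, Z) = (234, 90).
After β⁻: (234, 91).
After β⁻: (234, 92).
After α: (230, 90).
After α: (226, 88).
After α: (222, 86).
Z = 86 is radon.

Rn-222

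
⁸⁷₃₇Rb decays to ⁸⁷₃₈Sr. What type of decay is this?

beta-minus decay

ΔA = 87 − 87 = 0; ΔZ = 38 − 37 = +1.
A is unchanged and Z rises by 1 — a neutron has become a proton (β⁻ decay).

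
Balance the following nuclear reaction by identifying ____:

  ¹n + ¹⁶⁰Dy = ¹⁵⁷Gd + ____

Conserve mass number: 1 + 160 = 157 + A, so A = 4.
Conserve atomic number: 0 + 66 = 64 + Z, so Z = 2.
A = 4 and Z = 2 is ⁴He — an alpha particle.

alpha particle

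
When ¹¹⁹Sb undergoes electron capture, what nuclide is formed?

Sn-119

Electron capture: mass number changes by +0, atomic number by -1.
A: 119 = 119; Z: 51 − 1 = 50.
Z = 50 is tin, so the daughter is ¹¹⁹Sn.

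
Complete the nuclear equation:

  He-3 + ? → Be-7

Conserve mass number: 3 + A = 7, so A = 4.
Conserve atomic number: 2 + Z = 4, so Z = 2.
A = 4 and Z = 2 is He-4 — an alpha particle.

alpha particle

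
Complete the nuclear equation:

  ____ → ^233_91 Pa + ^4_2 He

Np-237

Conserve mass number: A = 233 + 4, so A = 237.
Conserve atomic number: Z = 91 + 2, so Z = 93.
Z = 93 is neptunium, so the species is ^237_93 Np.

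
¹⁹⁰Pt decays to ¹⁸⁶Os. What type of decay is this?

ΔA = 186 − 190 = -4; ΔZ = 76 − 78 = -2.
A drops by 4 and Z drops by 2 — the signature of alpha emission.

alpha decay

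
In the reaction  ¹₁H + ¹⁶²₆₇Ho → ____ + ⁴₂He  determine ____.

Conserve mass number: 1 + 162 = A + 4, so A = 159.
Conserve atomic number: 1 + 67 = Z + 2, so Z = 66.
Z = 66 is dysprosium, so the species is ¹⁵⁹₆₆Dy.

Dy-159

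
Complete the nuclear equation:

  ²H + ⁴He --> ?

Conserve mass number: 2 + 4 = A, so A = 6.
Conserve atomic number: 1 + 2 = Z, so Z = 3.
Z = 3 is lithium, so the species is ⁶Li.

Li-6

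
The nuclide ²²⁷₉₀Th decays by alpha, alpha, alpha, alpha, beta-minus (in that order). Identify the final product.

Bi-211

Start: (A, Z) = (227, 90).
After α: (223, 88).
After α: (219, 86).
After α: (215, 84).
After α: (211, 82).
After β⁻: (211, 83).
Z = 83 is bismuth.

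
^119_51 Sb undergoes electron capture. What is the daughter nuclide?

Electron capture: mass number changes by +0, atomic number by -1.
A: 119 = 119; Z: 51 − 1 = 50.
Z = 50 is tin, so the daughter is ^119_50 Sn.

Sn-119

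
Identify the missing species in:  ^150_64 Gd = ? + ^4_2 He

Sm-146

Conserve mass number: 150 = A + 4, so A = 146.
Conserve atomic number: 64 = Z + 2, so Z = 62.
Z = 62 is samarium, so the species is ^146_62 Sm.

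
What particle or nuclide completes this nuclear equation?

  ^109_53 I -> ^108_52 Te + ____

proton

Conserve mass number: 109 = 108 + A, so A = 1.
Conserve atomic number: 53 = 52 + Z, so Z = 1.
A = 1 and Z = 1 is ^1_1 H — a proton.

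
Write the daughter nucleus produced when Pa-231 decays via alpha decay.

Alpha decay: mass number changes by -4, atomic number by -2.
A: 231 − 4 = 227; Z: 91 − 2 = 89.
Z = 89 is actinium, so the daughter is Ac-227.

Ac-227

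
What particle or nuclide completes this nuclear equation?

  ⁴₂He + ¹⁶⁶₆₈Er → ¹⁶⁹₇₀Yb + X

Conserve mass number: 4 + 166 = 169 + A, so A = 1.
Conserve atomic number: 2 + 68 = 70 + Z, so Z = 0.
A = 1 and Z = 0 is ¹₀n — a neutron.

neutron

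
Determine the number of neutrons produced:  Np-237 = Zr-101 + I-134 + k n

2

Conserve mass number: 237 = 101 + 134 + k, so k = 237 − 235 = 2.
Check atomic number: 93 = 40 + 53 + 0 = 93. ✓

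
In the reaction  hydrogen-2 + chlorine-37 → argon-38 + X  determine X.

Conserve mass number: 2 + 37 = 38 + A, so A = 1.
Conserve atomic number: 1 + 17 = 18 + Z, so Z = 0.
A = 1 and Z = 0 is neutron — a neutron.

neutron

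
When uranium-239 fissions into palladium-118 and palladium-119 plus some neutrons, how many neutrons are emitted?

Conserve mass number: 239 = 118 + 119 + k, so k = 239 − 237 = 2.
Check atomic number: 92 = 46 + 46 + 0 = 92. ✓

2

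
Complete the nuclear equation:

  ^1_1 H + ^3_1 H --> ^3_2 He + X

Conserve mass number: 1 + 3 = 3 + A, so A = 1.
Conserve atomic number: 1 + 1 = 2 + Z, so Z = 0.
A = 1 and Z = 0 is ^1_0 n — a neutron.

neutron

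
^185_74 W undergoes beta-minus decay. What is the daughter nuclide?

Beta-minus decay: mass number changes by +0, atomic number by +1.
A: 185 = 185; Z: 74 + 1 = 75.
Z = 75 is rhenium, so the daughter is ^185_75 Re.

Re-185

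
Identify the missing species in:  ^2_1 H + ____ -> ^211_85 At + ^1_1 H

At-210

Conserve mass number: 2 + A = 211 + 1, so A = 210.
Conserve atomic number: 1 + Z = 85 + 1, so Z = 85.
Z = 85 is astatine, so the species is ^210_85 At.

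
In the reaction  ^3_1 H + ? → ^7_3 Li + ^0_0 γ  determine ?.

Conserve mass number: 3 + A = 7 + 0, so A = 4.
Conserve atomic number: 1 + Z = 3 + 0, so Z = 2.
A = 4 and Z = 2 is ^4_2 He — an alpha particle.

alpha particle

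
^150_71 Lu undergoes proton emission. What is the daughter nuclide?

Yb-149

Proton emission: mass number changes by -1, atomic number by -1.
A: 150 − 1 = 149; Z: 71 − 1 = 70.
Z = 70 is ytterbium, so the daughter is ^149_70 Yb.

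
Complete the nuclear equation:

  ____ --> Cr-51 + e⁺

Mn-51

Conserve mass number: A = 51 + 0, so A = 51.
Conserve atomic number: Z = 24 + 1, so Z = 25.
Z = 25 is manganese, so the species is Mn-51.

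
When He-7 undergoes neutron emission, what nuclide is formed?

He-6

Neutron emission: mass number changes by -1, atomic number by +0.
A: 7 − 1 = 6; Z: 2 = 2.
Z = 2 is helium, so the daughter is He-6.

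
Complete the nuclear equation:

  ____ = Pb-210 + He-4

Po-214

Conserve mass number: A = 210 + 4, so A = 214.
Conserve atomic number: Z = 82 + 2, so Z = 84.
Z = 84 is polonium, so the species is Po-214.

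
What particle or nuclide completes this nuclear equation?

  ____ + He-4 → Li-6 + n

Conserve mass number: A + 4 = 6 + 1, so A = 3.
Conserve atomic number: Z + 2 = 3 + 0, so Z = 1.
A = 3 and Z = 1 is H-3 — a triton.

triton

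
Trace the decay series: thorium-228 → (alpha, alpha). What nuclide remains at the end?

Rn-220

Start: (A, Z) = (228, 90).
After α: (224, 88).
After α: (220, 86).
Z = 86 is radon.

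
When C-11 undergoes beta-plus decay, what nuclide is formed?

B-11

Beta-plus decay: mass number changes by +0, atomic number by -1.
A: 11 = 11; Z: 6 − 1 = 5.
Z = 5 is boron, so the daughter is B-11.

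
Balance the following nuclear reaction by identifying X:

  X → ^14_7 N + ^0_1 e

O-14

Conserve mass number: A = 14 + 0, so A = 14.
Conserve atomic number: Z = 7 + 1, so Z = 8.
Z = 8 is oxygen, so the species is ^14_8 O.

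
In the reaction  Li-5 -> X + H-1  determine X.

Conserve mass number: 5 = A + 1, so A = 4.
Conserve atomic number: 3 = Z + 1, so Z = 2.
A = 4 and Z = 2 is He-4 — an alpha particle.

He-4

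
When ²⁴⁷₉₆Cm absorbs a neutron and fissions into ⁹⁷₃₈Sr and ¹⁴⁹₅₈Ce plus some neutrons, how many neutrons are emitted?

2

Conserve mass number: 248 = 97 + 149 + k, so k = 248 − 246 = 2.
Check atomic number: 96 = 38 + 58 + 0 = 96. ✓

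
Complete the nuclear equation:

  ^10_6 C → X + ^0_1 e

B-10

Conserve mass number: 10 = A + 0, so A = 10.
Conserve atomic number: 6 = Z + 1, so Z = 5.
Z = 5 is boron, so the species is ^10_5 B.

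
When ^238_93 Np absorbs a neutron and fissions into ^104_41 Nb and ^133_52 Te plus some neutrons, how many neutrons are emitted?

Conserve mass number: 239 = 104 + 133 + k, so k = 239 − 237 = 2.
Check atomic number: 93 = 41 + 52 + 0 = 93. ✓

2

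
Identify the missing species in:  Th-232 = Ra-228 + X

Conserve mass number: 232 = 228 + A, so A = 4.
Conserve atomic number: 90 = 88 + Z, so Z = 2.
A = 4 and Z = 2 is He-4 — an alpha particle.

alpha particle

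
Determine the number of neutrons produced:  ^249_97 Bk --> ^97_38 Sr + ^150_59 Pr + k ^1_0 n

2

Conserve mass number: 249 = 97 + 150 + k, so k = 249 − 247 = 2.
Check atomic number: 97 = 38 + 59 + 0 = 97. ✓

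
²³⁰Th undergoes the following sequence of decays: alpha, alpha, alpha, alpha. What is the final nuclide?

Pb-214

Start: (A, Z) = (230, 90).
After α: (226, 88).
After α: (222, 86).
After α: (218, 84).
After α: (214, 82).
Z = 82 is lead.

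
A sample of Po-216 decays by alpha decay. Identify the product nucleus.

Pb-212

Alpha decay: mass number changes by -4, atomic number by -2.
A: 216 − 4 = 212; Z: 84 − 2 = 82.
Z = 82 is lead, so the daughter is Pb-212.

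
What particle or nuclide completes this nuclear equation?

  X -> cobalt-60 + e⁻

Conserve mass number: A = 60 + 0, so A = 60.
Conserve atomic number: Z = 27 − 1, so Z = 26.
Z = 26 is iron, so the species is iron-60.

Fe-60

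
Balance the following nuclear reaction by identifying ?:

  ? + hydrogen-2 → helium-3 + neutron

deuteron

Conserve mass number: A + 2 = 3 + 1, so A = 2.
Conserve atomic number: Z + 1 = 2 + 0, so Z = 1.
A = 2 and Z = 1 is hydrogen-2 — a deuteron.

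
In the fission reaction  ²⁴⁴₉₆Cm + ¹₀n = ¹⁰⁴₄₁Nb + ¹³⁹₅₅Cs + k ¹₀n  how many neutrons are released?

2

Conserve mass number: 245 = 104 + 139 + k, so k = 245 − 243 = 2.
Check atomic number: 96 = 41 + 55 + 0 = 96. ✓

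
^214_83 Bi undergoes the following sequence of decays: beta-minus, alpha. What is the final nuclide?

Pb-210

Start: (A, Z) = (214, 83).
After β⁻: (214, 84).
After α: (210, 82).
Z = 82 is lead.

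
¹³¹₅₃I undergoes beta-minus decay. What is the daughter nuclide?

Xe-131

Beta-minus decay: mass number changes by +0, atomic number by +1.
A: 131 = 131; Z: 53 + 1 = 54.
Z = 54 is xenon, so the daughter is ¹³¹₅₄Xe.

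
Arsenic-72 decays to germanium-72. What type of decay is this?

beta-plus decay or electron capture

ΔA = 72 − 72 = 0; ΔZ = 32 − 33 = -1.
A is unchanged and Z drops by 1 — a proton has become a neutron (β⁺ emission or electron capture).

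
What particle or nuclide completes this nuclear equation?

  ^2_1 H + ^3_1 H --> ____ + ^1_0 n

He-4

Conserve mass number: 2 + 3 = A + 1, so A = 4.
Conserve atomic number: 1 + 1 = Z + 0, so Z = 2.
A = 4 and Z = 2 is ^4_2 He — an alpha particle.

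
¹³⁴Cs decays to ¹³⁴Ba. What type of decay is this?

ΔA = 134 − 134 = 0; ΔZ = 56 − 55 = +1.
A is unchanged and Z rises by 1 — a neutron has become a proton (β⁻ decay).

beta-minus decay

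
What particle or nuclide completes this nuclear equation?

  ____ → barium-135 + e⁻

Conserve mass number: A = 135 + 0, so A = 135.
Conserve atomic number: Z = 56 − 1, so Z = 55.
Z = 55 is caesium, so the species is caesium-135.

Cs-135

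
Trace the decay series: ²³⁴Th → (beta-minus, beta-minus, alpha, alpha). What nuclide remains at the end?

Ra-226

Start: (A, Z) = (234, 90).
After β⁻: (234, 91).
After β⁻: (234, 92).
After α: (230, 90).
After α: (226, 88).
Z = 88 is radium.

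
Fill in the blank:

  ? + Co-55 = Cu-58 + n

alpha particle

Conserve mass number: A + 55 = 58 + 1, so A = 4.
Conserve atomic number: Z + 27 = 29 + 0, so Z = 2.
A = 4 and Z = 2 is He-4 — an alpha particle.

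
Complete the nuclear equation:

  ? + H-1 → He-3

Conserve mass number: A + 1 = 3, so A = 2.
Conserve atomic number: Z + 1 = 2, so Z = 1.
A = 2 and Z = 1 is H-2 — a deuteron.

deuteron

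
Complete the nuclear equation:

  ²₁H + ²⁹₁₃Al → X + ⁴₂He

Conserve mass number: 2 + 29 = A + 4, so A = 27.
Conserve atomic number: 1 + 13 = Z + 2, so Z = 12.
Z = 12 is magnesium, so the species is ²⁷₁₂Mg.

Mg-27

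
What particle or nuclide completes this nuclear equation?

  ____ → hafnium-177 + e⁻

Conserve mass number: A = 177 + 0, so A = 177.
Conserve atomic number: Z = 72 − 1, so Z = 71.
Z = 71 is lutetium, so the species is lutetium-177.

Lu-177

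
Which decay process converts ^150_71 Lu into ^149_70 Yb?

proton emission

ΔA = 149 − 150 = -1; ΔZ = 70 − 71 = -1.
A drops by 1 and Z drops by 1 — a proton was emitted.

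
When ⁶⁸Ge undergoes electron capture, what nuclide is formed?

Electron capture: mass number changes by +0, atomic number by -1.
A: 68 = 68; Z: 32 − 1 = 31.
Z = 31 is gallium, so the daughter is ⁶⁸Ga.

Ga-68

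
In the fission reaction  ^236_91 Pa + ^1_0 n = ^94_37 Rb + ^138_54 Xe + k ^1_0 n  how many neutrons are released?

Conserve mass number: 237 = 94 + 138 + k, so k = 237 − 232 = 5.
Check atomic number: 91 = 37 + 54 + 0 = 91. ✓

5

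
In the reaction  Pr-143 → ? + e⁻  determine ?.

Nd-143

Conserve mass number: 143 = A + 0, so A = 143.
Conserve atomic number: 59 = Z − 1, so Z = 60.
Z = 60 is neodymium, so the species is Nd-143.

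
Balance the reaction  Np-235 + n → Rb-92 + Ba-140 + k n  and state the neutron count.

4

Conserve mass number: 236 = 92 + 140 + k, so k = 236 − 232 = 4.
Check atomic number: 93 = 37 + 56 + 0 = 93. ✓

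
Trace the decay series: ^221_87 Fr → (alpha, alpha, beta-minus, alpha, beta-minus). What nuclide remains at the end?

Bi-209

Start: (A, Z) = (221, 87).
After α: (217, 85).
After α: (213, 83).
After β⁻: (213, 84).
After α: (209, 82).
After β⁻: (209, 83).
Z = 83 is bismuth.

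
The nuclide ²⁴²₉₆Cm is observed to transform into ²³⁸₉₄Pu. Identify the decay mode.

ΔA = 238 − 242 = -4; ΔZ = 94 − 96 = -2.
A drops by 4 and Z drops by 2 — the signature of alpha emission.

alpha decay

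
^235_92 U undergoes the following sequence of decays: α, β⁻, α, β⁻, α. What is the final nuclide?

Start: (A, Z) = (235, 92).
After α: (231, 90).
After β⁻: (231, 91).
After α: (227, 89).
After β⁻: (227, 90).
After α: (223, 88).
Z = 88 is radium.

Ra-223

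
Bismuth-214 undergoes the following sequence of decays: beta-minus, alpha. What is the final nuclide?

Start: (A, Z) = (214, 83).
After β⁻: (214, 84).
After α: (210, 82).
Z = 82 is lead.

Pb-210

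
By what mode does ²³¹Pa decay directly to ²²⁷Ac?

ΔA = 227 − 231 = -4; ΔZ = 89 − 91 = -2.
A drops by 4 and Z drops by 2 — the signature of alpha emission.

alpha decay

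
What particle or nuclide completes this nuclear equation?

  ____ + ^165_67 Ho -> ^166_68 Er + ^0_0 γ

Conserve mass number: A + 165 = 166 + 0, so A = 1.
Conserve atomic number: Z + 67 = 68 + 0, so Z = 1.
A = 1 and Z = 1 is ^1_1 H — a proton.

proton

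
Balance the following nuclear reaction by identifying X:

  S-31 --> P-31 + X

positron

Conserve mass number: 31 = 31 + A, so A = 0.
Conserve atomic number: 16 = 15 + Z, so Z = 1.
A = 0 and Z = 1 is e⁺ — a positron.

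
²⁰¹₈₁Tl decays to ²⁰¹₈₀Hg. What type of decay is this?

beta-plus decay or electron capture

ΔA = 201 − 201 = 0; ΔZ = 80 − 81 = -1.
A is unchanged and Z drops by 1 — a proton has become a neutron (β⁺ emission or electron capture).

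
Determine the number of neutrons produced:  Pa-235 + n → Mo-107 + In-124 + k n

5

Conserve mass number: 236 = 107 + 124 + k, so k = 236 − 231 = 5.
Check atomic number: 91 = 42 + 49 + 0 = 91. ✓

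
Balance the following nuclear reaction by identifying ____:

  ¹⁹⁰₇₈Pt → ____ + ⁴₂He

Os-186

Conserve mass number: 190 = A + 4, so A = 186.
Conserve atomic number: 78 = Z + 2, so Z = 76.
Z = 76 is osmium, so the species is ¹⁸⁶₇₆Os.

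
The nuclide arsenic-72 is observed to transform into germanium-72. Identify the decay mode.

ΔA = 72 − 72 = 0; ΔZ = 32 − 33 = -1.
A is unchanged and Z drops by 1 — a proton has become a neutron (β⁺ emission or electron capture).

beta-plus decay or electron capture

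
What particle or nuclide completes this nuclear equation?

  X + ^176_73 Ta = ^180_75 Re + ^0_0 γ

alpha particle

Conserve mass number: A + 176 = 180 + 0, so A = 4.
Conserve atomic number: Z + 73 = 75 + 0, so Z = 2.
A = 4 and Z = 2 is ^4_2 He — an alpha particle.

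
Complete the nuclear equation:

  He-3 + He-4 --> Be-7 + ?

Conserve mass number: 3 + 4 = 7 + A, so A = 0.
Conserve atomic number: 2 + 2 = 4 + Z, so Z = 0.
A = 0 and Z = 0 is γ — a gamma ray.

gamma ray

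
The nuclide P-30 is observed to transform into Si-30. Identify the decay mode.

ΔA = 30 − 30 = 0; ΔZ = 14 − 15 = -1.
A is unchanged and Z drops by 1 — a proton has become a neutron (β⁺ emission or electron capture).

beta-plus decay or electron capture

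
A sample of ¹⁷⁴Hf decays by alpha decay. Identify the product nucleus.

Alpha decay: mass number changes by -4, atomic number by -2.
A: 174 − 4 = 170; Z: 72 − 2 = 70.
Z = 70 is ytterbium, so the daughter is ¹⁷⁰Yb.

Yb-170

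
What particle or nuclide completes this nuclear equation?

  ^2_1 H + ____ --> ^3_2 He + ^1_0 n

Conserve mass number: 2 + A = 3 + 1, so A = 2.
Conserve atomic number: 1 + Z = 2 + 0, so Z = 1.
A = 2 and Z = 1 is ^2_1 H — a deuteron.

deuteron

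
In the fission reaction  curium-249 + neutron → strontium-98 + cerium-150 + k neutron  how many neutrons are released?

2

Conserve mass number: 250 = 98 + 150 + k, so k = 250 − 248 = 2.
Check atomic number: 96 = 38 + 58 + 0 = 96. ✓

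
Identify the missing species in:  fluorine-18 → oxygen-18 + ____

Conserve mass number: 18 = 18 + A, so A = 0.
Conserve atomic number: 9 = 8 + Z, so Z = 1.
A = 0 and Z = 1 is e⁺ — a positron.

positron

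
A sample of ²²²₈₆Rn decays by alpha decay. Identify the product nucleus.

Alpha decay: mass number changes by -4, atomic number by -2.
A: 222 − 4 = 218; Z: 86 − 2 = 84.
Z = 84 is polonium, so the daughter is ²¹⁸₈₄Po.

Po-218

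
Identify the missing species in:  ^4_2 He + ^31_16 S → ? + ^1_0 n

Ar-34

Conserve mass number: 4 + 31 = A + 1, so A = 34.
Conserve atomic number: 2 + 16 = Z + 0, so Z = 18.
Z = 18 is argon, so the species is ^34_18 Ar.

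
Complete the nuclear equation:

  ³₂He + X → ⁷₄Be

Conserve mass number: 3 + A = 7, so A = 4.
Conserve atomic number: 2 + Z = 4, so Z = 2.
A = 4 and Z = 2 is ⁴₂He — an alpha particle.

alpha particle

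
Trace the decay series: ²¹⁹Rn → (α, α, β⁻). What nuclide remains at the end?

Start: (A, Z) = (219, 86).
After α: (215, 84).
After α: (211, 82).
After β⁻: (211, 83).
Z = 83 is bismuth.

Bi-211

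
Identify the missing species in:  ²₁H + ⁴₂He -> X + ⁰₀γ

Li-6

Conserve mass number: 2 + 4 = A + 0, so A = 6.
Conserve atomic number: 1 + 2 = Z + 0, so Z = 3.
Z = 3 is lithium, so the species is ⁶₃Li.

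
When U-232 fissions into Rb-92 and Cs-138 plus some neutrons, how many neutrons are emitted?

Conserve mass number: 232 = 92 + 138 + k, so k = 232 − 230 = 2.
Check atomic number: 92 = 37 + 55 + 0 = 92. ✓

2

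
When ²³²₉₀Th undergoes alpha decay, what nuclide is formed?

Alpha decay: mass number changes by -4, atomic number by -2.
A: 232 − 4 = 228; Z: 90 − 2 = 88.
Z = 88 is radium, so the daughter is ²²⁸₈₈Ra.

Ra-228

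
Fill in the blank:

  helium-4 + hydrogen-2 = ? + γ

Conserve mass number: 4 + 2 = A + 0, so A = 6.
Conserve atomic number: 2 + 1 = Z + 0, so Z = 3.
Z = 3 is lithium, so the species is lithium-6.

Li-6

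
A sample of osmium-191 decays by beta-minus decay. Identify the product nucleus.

Ir-191

Beta-minus decay: mass number changes by +0, atomic number by +1.
A: 191 = 191; Z: 76 + 1 = 77.
Z = 77 is iridium, so the daughter is iridium-191.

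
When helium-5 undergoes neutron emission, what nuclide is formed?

Neutron emission: mass number changes by -1, atomic number by +0.
A: 5 − 1 = 4; Z: 2 = 2.
Z = 2 is helium, so the daughter is helium-4.

He-4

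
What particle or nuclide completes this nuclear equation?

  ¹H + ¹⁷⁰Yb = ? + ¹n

Lu-170

Conserve mass number: 1 + 170 = A + 1, so A = 170.
Conserve atomic number: 1 + 70 = Z + 0, so Z = 71.
Z = 71 is lutetium, so the species is ¹⁷⁰Lu.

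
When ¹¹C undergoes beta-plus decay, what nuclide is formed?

B-11

Beta-plus decay: mass number changes by +0, atomic number by -1.
A: 11 = 11; Z: 6 − 1 = 5.
Z = 5 is boron, so the daughter is ¹¹B.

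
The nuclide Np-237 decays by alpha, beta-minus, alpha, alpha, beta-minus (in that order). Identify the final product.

Ac-225

Start: (A, Z) = (237, 93).
After α: (233, 91).
After β⁻: (233, 92).
After α: (229, 90).
After α: (225, 88).
After β⁻: (225, 89).
Z = 89 is actinium.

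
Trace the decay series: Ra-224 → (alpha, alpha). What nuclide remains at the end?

Po-216

Start: (A, Z) = (224, 88).
After α: (220, 86).
After α: (216, 84).
Z = 84 is polonium.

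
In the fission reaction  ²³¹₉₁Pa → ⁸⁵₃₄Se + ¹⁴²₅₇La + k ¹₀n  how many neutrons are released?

Conserve mass number: 231 = 85 + 142 + k, so k = 231 − 227 = 4.
Check atomic number: 91 = 34 + 57 + 0 = 91. ✓

4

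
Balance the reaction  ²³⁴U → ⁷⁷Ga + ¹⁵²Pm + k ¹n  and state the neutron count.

5

Conserve mass number: 234 = 77 + 152 + k, so k = 234 − 229 = 5.
Check atomic number: 92 = 31 + 61 + 0 = 92. ✓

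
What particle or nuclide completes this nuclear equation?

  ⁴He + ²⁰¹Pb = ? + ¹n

Po-204

Conserve mass number: 4 + 201 = A + 1, so A = 204.
Conserve atomic number: 2 + 82 = Z + 0, so Z = 84.
Z = 84 is polonium, so the species is ²⁰⁴Po.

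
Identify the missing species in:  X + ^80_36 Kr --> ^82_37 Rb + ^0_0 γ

Conserve mass number: A + 80 = 82 + 0, so A = 2.
Conserve atomic number: Z + 36 = 37 + 0, so Z = 1.
A = 2 and Z = 1 is ^2_1 H — a deuteron.

deuteron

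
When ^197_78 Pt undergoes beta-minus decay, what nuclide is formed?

Beta-minus decay: mass number changes by +0, atomic number by +1.
A: 197 = 197; Z: 78 + 1 = 79.
Z = 79 is gold, so the daughter is ^197_79 Au.

Au-197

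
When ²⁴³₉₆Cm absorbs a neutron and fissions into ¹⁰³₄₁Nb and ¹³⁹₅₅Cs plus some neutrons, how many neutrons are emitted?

Conserve mass number: 244 = 103 + 139 + k, so k = 244 − 242 = 2.
Check atomic number: 96 = 41 + 55 + 0 = 96. ✓

2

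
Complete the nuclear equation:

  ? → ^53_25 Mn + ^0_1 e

Conserve mass number: A = 53 + 0, so A = 53.
Conserve atomic number: Z = 25 + 1, so Z = 26.
Z = 26 is iron, so the species is ^53_26 Fe.

Fe-53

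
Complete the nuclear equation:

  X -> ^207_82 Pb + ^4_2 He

Conserve mass number: A = 207 + 4, so A = 211.
Conserve atomic number: Z = 82 + 2, so Z = 84.
Z = 84 is polonium, so the species is ^211_84 Po.

Po-211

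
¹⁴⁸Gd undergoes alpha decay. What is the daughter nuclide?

Alpha decay: mass number changes by -4, atomic number by -2.
A: 148 − 4 = 144; Z: 64 − 2 = 62.
Z = 62 is samarium, so the daughter is ¹⁴⁴Sm.

Sm-144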